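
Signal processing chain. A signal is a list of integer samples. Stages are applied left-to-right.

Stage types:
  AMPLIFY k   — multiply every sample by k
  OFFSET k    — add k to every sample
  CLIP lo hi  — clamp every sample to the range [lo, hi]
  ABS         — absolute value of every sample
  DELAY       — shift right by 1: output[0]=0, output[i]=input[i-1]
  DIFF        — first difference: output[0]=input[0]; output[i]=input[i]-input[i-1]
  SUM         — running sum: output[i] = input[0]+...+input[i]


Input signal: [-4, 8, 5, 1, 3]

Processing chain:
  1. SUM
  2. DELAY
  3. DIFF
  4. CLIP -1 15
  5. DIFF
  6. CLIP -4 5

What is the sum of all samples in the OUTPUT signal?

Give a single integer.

Answer: -3

Derivation:
Input: [-4, 8, 5, 1, 3]
Stage 1 (SUM): sum[0..0]=-4, sum[0..1]=4, sum[0..2]=9, sum[0..3]=10, sum[0..4]=13 -> [-4, 4, 9, 10, 13]
Stage 2 (DELAY): [0, -4, 4, 9, 10] = [0, -4, 4, 9, 10] -> [0, -4, 4, 9, 10]
Stage 3 (DIFF): s[0]=0, -4-0=-4, 4--4=8, 9-4=5, 10-9=1 -> [0, -4, 8, 5, 1]
Stage 4 (CLIP -1 15): clip(0,-1,15)=0, clip(-4,-1,15)=-1, clip(8,-1,15)=8, clip(5,-1,15)=5, clip(1,-1,15)=1 -> [0, -1, 8, 5, 1]
Stage 5 (DIFF): s[0]=0, -1-0=-1, 8--1=9, 5-8=-3, 1-5=-4 -> [0, -1, 9, -3, -4]
Stage 6 (CLIP -4 5): clip(0,-4,5)=0, clip(-1,-4,5)=-1, clip(9,-4,5)=5, clip(-3,-4,5)=-3, clip(-4,-4,5)=-4 -> [0, -1, 5, -3, -4]
Output sum: -3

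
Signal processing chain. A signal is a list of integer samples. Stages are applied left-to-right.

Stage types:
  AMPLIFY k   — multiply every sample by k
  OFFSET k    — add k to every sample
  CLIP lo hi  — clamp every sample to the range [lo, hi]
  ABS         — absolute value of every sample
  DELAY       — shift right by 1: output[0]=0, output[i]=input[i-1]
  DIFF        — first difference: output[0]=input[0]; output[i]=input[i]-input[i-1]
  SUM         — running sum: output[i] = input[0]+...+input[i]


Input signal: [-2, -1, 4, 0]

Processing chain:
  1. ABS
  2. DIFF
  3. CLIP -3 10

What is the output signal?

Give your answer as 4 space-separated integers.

Answer: 2 -1 3 -3

Derivation:
Input: [-2, -1, 4, 0]
Stage 1 (ABS): |-2|=2, |-1|=1, |4|=4, |0|=0 -> [2, 1, 4, 0]
Stage 2 (DIFF): s[0]=2, 1-2=-1, 4-1=3, 0-4=-4 -> [2, -1, 3, -4]
Stage 3 (CLIP -3 10): clip(2,-3,10)=2, clip(-1,-3,10)=-1, clip(3,-3,10)=3, clip(-4,-3,10)=-3 -> [2, -1, 3, -3]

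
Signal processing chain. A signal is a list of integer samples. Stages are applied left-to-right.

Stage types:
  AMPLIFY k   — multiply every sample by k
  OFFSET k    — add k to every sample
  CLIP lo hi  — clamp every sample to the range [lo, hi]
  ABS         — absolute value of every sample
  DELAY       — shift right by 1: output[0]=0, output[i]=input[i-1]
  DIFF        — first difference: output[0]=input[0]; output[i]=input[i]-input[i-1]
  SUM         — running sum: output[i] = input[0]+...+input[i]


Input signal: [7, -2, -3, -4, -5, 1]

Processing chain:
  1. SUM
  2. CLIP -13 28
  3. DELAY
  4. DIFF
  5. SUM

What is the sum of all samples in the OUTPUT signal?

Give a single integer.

Answer: 5

Derivation:
Input: [7, -2, -3, -4, -5, 1]
Stage 1 (SUM): sum[0..0]=7, sum[0..1]=5, sum[0..2]=2, sum[0..3]=-2, sum[0..4]=-7, sum[0..5]=-6 -> [7, 5, 2, -2, -7, -6]
Stage 2 (CLIP -13 28): clip(7,-13,28)=7, clip(5,-13,28)=5, clip(2,-13,28)=2, clip(-2,-13,28)=-2, clip(-7,-13,28)=-7, clip(-6,-13,28)=-6 -> [7, 5, 2, -2, -7, -6]
Stage 3 (DELAY): [0, 7, 5, 2, -2, -7] = [0, 7, 5, 2, -2, -7] -> [0, 7, 5, 2, -2, -7]
Stage 4 (DIFF): s[0]=0, 7-0=7, 5-7=-2, 2-5=-3, -2-2=-4, -7--2=-5 -> [0, 7, -2, -3, -4, -5]
Stage 5 (SUM): sum[0..0]=0, sum[0..1]=7, sum[0..2]=5, sum[0..3]=2, sum[0..4]=-2, sum[0..5]=-7 -> [0, 7, 5, 2, -2, -7]
Output sum: 5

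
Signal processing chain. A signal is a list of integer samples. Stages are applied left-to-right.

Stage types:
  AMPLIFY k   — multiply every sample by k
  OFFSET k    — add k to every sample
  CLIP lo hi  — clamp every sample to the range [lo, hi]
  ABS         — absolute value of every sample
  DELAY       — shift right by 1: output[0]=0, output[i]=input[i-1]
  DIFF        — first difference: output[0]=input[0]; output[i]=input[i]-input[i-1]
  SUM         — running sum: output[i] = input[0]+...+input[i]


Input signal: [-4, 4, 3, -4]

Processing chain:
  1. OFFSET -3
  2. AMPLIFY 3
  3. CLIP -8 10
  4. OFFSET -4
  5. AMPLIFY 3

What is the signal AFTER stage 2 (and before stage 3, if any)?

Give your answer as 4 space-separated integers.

Answer: -21 3 0 -21

Derivation:
Input: [-4, 4, 3, -4]
Stage 1 (OFFSET -3): -4+-3=-7, 4+-3=1, 3+-3=0, -4+-3=-7 -> [-7, 1, 0, -7]
Stage 2 (AMPLIFY 3): -7*3=-21, 1*3=3, 0*3=0, -7*3=-21 -> [-21, 3, 0, -21]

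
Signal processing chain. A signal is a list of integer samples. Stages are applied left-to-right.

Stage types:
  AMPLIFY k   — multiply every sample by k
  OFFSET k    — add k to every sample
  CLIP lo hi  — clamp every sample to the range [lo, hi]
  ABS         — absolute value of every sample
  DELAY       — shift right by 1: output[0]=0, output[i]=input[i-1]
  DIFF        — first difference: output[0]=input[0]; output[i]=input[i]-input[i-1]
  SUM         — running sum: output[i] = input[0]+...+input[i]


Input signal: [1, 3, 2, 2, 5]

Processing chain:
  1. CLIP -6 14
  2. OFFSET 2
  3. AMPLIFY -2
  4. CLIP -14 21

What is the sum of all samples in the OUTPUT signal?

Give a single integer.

Input: [1, 3, 2, 2, 5]
Stage 1 (CLIP -6 14): clip(1,-6,14)=1, clip(3,-6,14)=3, clip(2,-6,14)=2, clip(2,-6,14)=2, clip(5,-6,14)=5 -> [1, 3, 2, 2, 5]
Stage 2 (OFFSET 2): 1+2=3, 3+2=5, 2+2=4, 2+2=4, 5+2=7 -> [3, 5, 4, 4, 7]
Stage 3 (AMPLIFY -2): 3*-2=-6, 5*-2=-10, 4*-2=-8, 4*-2=-8, 7*-2=-14 -> [-6, -10, -8, -8, -14]
Stage 4 (CLIP -14 21): clip(-6,-14,21)=-6, clip(-10,-14,21)=-10, clip(-8,-14,21)=-8, clip(-8,-14,21)=-8, clip(-14,-14,21)=-14 -> [-6, -10, -8, -8, -14]
Output sum: -46

Answer: -46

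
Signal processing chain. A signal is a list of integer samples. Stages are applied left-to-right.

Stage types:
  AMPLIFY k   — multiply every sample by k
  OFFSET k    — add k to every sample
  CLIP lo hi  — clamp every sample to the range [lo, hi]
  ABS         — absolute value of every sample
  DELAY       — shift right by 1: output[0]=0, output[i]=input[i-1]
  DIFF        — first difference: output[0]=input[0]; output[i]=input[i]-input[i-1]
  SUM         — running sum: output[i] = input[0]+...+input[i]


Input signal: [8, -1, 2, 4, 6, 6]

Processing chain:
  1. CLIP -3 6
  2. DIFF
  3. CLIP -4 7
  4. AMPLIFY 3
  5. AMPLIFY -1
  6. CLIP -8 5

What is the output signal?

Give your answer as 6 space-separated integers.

Input: [8, -1, 2, 4, 6, 6]
Stage 1 (CLIP -3 6): clip(8,-3,6)=6, clip(-1,-3,6)=-1, clip(2,-3,6)=2, clip(4,-3,6)=4, clip(6,-3,6)=6, clip(6,-3,6)=6 -> [6, -1, 2, 4, 6, 6]
Stage 2 (DIFF): s[0]=6, -1-6=-7, 2--1=3, 4-2=2, 6-4=2, 6-6=0 -> [6, -7, 3, 2, 2, 0]
Stage 3 (CLIP -4 7): clip(6,-4,7)=6, clip(-7,-4,7)=-4, clip(3,-4,7)=3, clip(2,-4,7)=2, clip(2,-4,7)=2, clip(0,-4,7)=0 -> [6, -4, 3, 2, 2, 0]
Stage 4 (AMPLIFY 3): 6*3=18, -4*3=-12, 3*3=9, 2*3=6, 2*3=6, 0*3=0 -> [18, -12, 9, 6, 6, 0]
Stage 5 (AMPLIFY -1): 18*-1=-18, -12*-1=12, 9*-1=-9, 6*-1=-6, 6*-1=-6, 0*-1=0 -> [-18, 12, -9, -6, -6, 0]
Stage 6 (CLIP -8 5): clip(-18,-8,5)=-8, clip(12,-8,5)=5, clip(-9,-8,5)=-8, clip(-6,-8,5)=-6, clip(-6,-8,5)=-6, clip(0,-8,5)=0 -> [-8, 5, -8, -6, -6, 0]

Answer: -8 5 -8 -6 -6 0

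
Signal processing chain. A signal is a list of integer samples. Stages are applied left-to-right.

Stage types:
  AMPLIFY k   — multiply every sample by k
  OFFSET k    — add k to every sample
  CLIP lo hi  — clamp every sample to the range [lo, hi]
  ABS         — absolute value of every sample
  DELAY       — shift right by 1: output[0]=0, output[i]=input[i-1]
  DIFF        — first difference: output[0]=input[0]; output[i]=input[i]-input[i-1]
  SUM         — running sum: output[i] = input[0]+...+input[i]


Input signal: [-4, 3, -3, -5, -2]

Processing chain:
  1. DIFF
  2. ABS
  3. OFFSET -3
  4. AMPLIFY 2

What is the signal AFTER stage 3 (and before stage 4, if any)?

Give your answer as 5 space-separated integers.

Input: [-4, 3, -3, -5, -2]
Stage 1 (DIFF): s[0]=-4, 3--4=7, -3-3=-6, -5--3=-2, -2--5=3 -> [-4, 7, -6, -2, 3]
Stage 2 (ABS): |-4|=4, |7|=7, |-6|=6, |-2|=2, |3|=3 -> [4, 7, 6, 2, 3]
Stage 3 (OFFSET -3): 4+-3=1, 7+-3=4, 6+-3=3, 2+-3=-1, 3+-3=0 -> [1, 4, 3, -1, 0]

Answer: 1 4 3 -1 0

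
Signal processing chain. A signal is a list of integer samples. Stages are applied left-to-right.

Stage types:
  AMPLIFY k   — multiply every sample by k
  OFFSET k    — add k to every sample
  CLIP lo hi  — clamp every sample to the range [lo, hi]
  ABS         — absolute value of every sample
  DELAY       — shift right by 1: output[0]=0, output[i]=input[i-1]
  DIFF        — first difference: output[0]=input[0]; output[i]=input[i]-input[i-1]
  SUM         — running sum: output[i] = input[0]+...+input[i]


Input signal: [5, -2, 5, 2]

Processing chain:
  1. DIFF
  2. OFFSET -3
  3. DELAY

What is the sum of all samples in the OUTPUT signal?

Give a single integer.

Answer: -4

Derivation:
Input: [5, -2, 5, 2]
Stage 1 (DIFF): s[0]=5, -2-5=-7, 5--2=7, 2-5=-3 -> [5, -7, 7, -3]
Stage 2 (OFFSET -3): 5+-3=2, -7+-3=-10, 7+-3=4, -3+-3=-6 -> [2, -10, 4, -6]
Stage 3 (DELAY): [0, 2, -10, 4] = [0, 2, -10, 4] -> [0, 2, -10, 4]
Output sum: -4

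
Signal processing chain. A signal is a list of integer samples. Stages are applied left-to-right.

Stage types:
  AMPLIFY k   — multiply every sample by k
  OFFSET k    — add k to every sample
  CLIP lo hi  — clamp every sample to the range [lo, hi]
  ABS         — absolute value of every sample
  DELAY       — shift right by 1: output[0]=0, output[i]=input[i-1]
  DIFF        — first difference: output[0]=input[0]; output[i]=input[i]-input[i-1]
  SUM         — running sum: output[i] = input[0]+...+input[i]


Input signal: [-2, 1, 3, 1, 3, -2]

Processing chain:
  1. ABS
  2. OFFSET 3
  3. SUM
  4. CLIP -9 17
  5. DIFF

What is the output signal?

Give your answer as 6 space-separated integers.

Input: [-2, 1, 3, 1, 3, -2]
Stage 1 (ABS): |-2|=2, |1|=1, |3|=3, |1|=1, |3|=3, |-2|=2 -> [2, 1, 3, 1, 3, 2]
Stage 2 (OFFSET 3): 2+3=5, 1+3=4, 3+3=6, 1+3=4, 3+3=6, 2+3=5 -> [5, 4, 6, 4, 6, 5]
Stage 3 (SUM): sum[0..0]=5, sum[0..1]=9, sum[0..2]=15, sum[0..3]=19, sum[0..4]=25, sum[0..5]=30 -> [5, 9, 15, 19, 25, 30]
Stage 4 (CLIP -9 17): clip(5,-9,17)=5, clip(9,-9,17)=9, clip(15,-9,17)=15, clip(19,-9,17)=17, clip(25,-9,17)=17, clip(30,-9,17)=17 -> [5, 9, 15, 17, 17, 17]
Stage 5 (DIFF): s[0]=5, 9-5=4, 15-9=6, 17-15=2, 17-17=0, 17-17=0 -> [5, 4, 6, 2, 0, 0]

Answer: 5 4 6 2 0 0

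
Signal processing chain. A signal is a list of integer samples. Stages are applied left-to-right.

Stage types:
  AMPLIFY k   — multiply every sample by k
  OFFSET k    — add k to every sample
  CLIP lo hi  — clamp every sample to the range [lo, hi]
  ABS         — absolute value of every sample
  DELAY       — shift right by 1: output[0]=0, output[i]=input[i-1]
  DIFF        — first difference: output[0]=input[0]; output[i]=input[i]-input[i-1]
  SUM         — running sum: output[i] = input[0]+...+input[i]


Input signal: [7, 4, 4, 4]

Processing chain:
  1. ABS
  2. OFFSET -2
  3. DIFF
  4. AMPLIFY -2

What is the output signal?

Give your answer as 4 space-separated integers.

Input: [7, 4, 4, 4]
Stage 1 (ABS): |7|=7, |4|=4, |4|=4, |4|=4 -> [7, 4, 4, 4]
Stage 2 (OFFSET -2): 7+-2=5, 4+-2=2, 4+-2=2, 4+-2=2 -> [5, 2, 2, 2]
Stage 3 (DIFF): s[0]=5, 2-5=-3, 2-2=0, 2-2=0 -> [5, -3, 0, 0]
Stage 4 (AMPLIFY -2): 5*-2=-10, -3*-2=6, 0*-2=0, 0*-2=0 -> [-10, 6, 0, 0]

Answer: -10 6 0 0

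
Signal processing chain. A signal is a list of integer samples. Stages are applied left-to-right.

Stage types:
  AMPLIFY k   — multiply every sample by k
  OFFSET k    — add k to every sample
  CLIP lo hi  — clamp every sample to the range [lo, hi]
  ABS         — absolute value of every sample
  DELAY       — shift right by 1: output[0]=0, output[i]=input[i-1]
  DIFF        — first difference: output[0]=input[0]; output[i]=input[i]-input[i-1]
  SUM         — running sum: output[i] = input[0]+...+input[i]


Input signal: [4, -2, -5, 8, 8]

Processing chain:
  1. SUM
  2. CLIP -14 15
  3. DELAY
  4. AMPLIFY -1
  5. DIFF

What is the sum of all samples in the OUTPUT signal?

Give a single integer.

Answer: -5

Derivation:
Input: [4, -2, -5, 8, 8]
Stage 1 (SUM): sum[0..0]=4, sum[0..1]=2, sum[0..2]=-3, sum[0..3]=5, sum[0..4]=13 -> [4, 2, -3, 5, 13]
Stage 2 (CLIP -14 15): clip(4,-14,15)=4, clip(2,-14,15)=2, clip(-3,-14,15)=-3, clip(5,-14,15)=5, clip(13,-14,15)=13 -> [4, 2, -3, 5, 13]
Stage 3 (DELAY): [0, 4, 2, -3, 5] = [0, 4, 2, -3, 5] -> [0, 4, 2, -3, 5]
Stage 4 (AMPLIFY -1): 0*-1=0, 4*-1=-4, 2*-1=-2, -3*-1=3, 5*-1=-5 -> [0, -4, -2, 3, -5]
Stage 5 (DIFF): s[0]=0, -4-0=-4, -2--4=2, 3--2=5, -5-3=-8 -> [0, -4, 2, 5, -8]
Output sum: -5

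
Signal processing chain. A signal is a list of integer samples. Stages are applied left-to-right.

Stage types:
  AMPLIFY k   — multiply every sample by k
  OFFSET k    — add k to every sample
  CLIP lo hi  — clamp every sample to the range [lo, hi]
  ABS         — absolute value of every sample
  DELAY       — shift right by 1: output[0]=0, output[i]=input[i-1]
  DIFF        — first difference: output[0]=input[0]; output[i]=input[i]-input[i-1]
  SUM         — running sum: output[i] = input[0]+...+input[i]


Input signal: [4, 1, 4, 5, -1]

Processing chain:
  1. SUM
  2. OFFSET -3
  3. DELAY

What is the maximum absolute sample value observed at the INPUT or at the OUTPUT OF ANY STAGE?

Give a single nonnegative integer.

Answer: 14

Derivation:
Input: [4, 1, 4, 5, -1] (max |s|=5)
Stage 1 (SUM): sum[0..0]=4, sum[0..1]=5, sum[0..2]=9, sum[0..3]=14, sum[0..4]=13 -> [4, 5, 9, 14, 13] (max |s|=14)
Stage 2 (OFFSET -3): 4+-3=1, 5+-3=2, 9+-3=6, 14+-3=11, 13+-3=10 -> [1, 2, 6, 11, 10] (max |s|=11)
Stage 3 (DELAY): [0, 1, 2, 6, 11] = [0, 1, 2, 6, 11] -> [0, 1, 2, 6, 11] (max |s|=11)
Overall max amplitude: 14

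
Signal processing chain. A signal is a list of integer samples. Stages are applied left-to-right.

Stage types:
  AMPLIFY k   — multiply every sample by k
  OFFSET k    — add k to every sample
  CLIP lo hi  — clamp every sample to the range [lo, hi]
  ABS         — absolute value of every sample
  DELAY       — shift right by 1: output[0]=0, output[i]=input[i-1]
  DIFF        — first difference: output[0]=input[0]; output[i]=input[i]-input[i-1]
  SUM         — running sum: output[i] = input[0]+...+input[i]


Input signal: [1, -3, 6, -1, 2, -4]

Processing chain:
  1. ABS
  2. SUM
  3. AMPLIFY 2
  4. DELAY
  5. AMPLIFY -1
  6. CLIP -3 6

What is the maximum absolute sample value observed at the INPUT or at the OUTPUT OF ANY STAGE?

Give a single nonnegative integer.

Answer: 34

Derivation:
Input: [1, -3, 6, -1, 2, -4] (max |s|=6)
Stage 1 (ABS): |1|=1, |-3|=3, |6|=6, |-1|=1, |2|=2, |-4|=4 -> [1, 3, 6, 1, 2, 4] (max |s|=6)
Stage 2 (SUM): sum[0..0]=1, sum[0..1]=4, sum[0..2]=10, sum[0..3]=11, sum[0..4]=13, sum[0..5]=17 -> [1, 4, 10, 11, 13, 17] (max |s|=17)
Stage 3 (AMPLIFY 2): 1*2=2, 4*2=8, 10*2=20, 11*2=22, 13*2=26, 17*2=34 -> [2, 8, 20, 22, 26, 34] (max |s|=34)
Stage 4 (DELAY): [0, 2, 8, 20, 22, 26] = [0, 2, 8, 20, 22, 26] -> [0, 2, 8, 20, 22, 26] (max |s|=26)
Stage 5 (AMPLIFY -1): 0*-1=0, 2*-1=-2, 8*-1=-8, 20*-1=-20, 22*-1=-22, 26*-1=-26 -> [0, -2, -8, -20, -22, -26] (max |s|=26)
Stage 6 (CLIP -3 6): clip(0,-3,6)=0, clip(-2,-3,6)=-2, clip(-8,-3,6)=-3, clip(-20,-3,6)=-3, clip(-22,-3,6)=-3, clip(-26,-3,6)=-3 -> [0, -2, -3, -3, -3, -3] (max |s|=3)
Overall max amplitude: 34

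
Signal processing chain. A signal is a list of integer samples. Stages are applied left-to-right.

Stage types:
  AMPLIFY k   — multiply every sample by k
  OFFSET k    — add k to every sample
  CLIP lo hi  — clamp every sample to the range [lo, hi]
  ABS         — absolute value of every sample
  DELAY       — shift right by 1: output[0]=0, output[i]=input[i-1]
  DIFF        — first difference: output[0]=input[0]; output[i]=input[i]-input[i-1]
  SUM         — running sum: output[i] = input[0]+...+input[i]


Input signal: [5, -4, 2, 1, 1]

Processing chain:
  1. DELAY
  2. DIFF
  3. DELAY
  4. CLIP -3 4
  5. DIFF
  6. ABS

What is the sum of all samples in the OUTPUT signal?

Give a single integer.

Input: [5, -4, 2, 1, 1]
Stage 1 (DELAY): [0, 5, -4, 2, 1] = [0, 5, -4, 2, 1] -> [0, 5, -4, 2, 1]
Stage 2 (DIFF): s[0]=0, 5-0=5, -4-5=-9, 2--4=6, 1-2=-1 -> [0, 5, -9, 6, -1]
Stage 3 (DELAY): [0, 0, 5, -9, 6] = [0, 0, 5, -9, 6] -> [0, 0, 5, -9, 6]
Stage 4 (CLIP -3 4): clip(0,-3,4)=0, clip(0,-3,4)=0, clip(5,-3,4)=4, clip(-9,-3,4)=-3, clip(6,-3,4)=4 -> [0, 0, 4, -3, 4]
Stage 5 (DIFF): s[0]=0, 0-0=0, 4-0=4, -3-4=-7, 4--3=7 -> [0, 0, 4, -7, 7]
Stage 6 (ABS): |0|=0, |0|=0, |4|=4, |-7|=7, |7|=7 -> [0, 0, 4, 7, 7]
Output sum: 18

Answer: 18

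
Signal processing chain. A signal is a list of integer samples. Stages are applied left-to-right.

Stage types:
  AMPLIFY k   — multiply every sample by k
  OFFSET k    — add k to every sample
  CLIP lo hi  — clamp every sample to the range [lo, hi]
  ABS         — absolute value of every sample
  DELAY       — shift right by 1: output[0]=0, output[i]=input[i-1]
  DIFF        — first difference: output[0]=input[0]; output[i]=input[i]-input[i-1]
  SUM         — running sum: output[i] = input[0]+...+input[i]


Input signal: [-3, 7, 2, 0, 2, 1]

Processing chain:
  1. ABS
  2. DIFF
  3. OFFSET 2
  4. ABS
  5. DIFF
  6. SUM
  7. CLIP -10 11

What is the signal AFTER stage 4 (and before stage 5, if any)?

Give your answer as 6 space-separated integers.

Input: [-3, 7, 2, 0, 2, 1]
Stage 1 (ABS): |-3|=3, |7|=7, |2|=2, |0|=0, |2|=2, |1|=1 -> [3, 7, 2, 0, 2, 1]
Stage 2 (DIFF): s[0]=3, 7-3=4, 2-7=-5, 0-2=-2, 2-0=2, 1-2=-1 -> [3, 4, -5, -2, 2, -1]
Stage 3 (OFFSET 2): 3+2=5, 4+2=6, -5+2=-3, -2+2=0, 2+2=4, -1+2=1 -> [5, 6, -3, 0, 4, 1]
Stage 4 (ABS): |5|=5, |6|=6, |-3|=3, |0|=0, |4|=4, |1|=1 -> [5, 6, 3, 0, 4, 1]

Answer: 5 6 3 0 4 1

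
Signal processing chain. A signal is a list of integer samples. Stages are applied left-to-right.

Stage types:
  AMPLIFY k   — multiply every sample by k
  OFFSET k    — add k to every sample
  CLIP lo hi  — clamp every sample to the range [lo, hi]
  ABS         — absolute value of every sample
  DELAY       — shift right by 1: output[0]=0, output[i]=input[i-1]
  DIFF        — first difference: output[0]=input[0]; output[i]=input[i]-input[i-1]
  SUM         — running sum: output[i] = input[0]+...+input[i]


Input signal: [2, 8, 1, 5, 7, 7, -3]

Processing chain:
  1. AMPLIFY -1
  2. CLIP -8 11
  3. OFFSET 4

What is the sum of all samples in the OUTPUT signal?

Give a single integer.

Input: [2, 8, 1, 5, 7, 7, -3]
Stage 1 (AMPLIFY -1): 2*-1=-2, 8*-1=-8, 1*-1=-1, 5*-1=-5, 7*-1=-7, 7*-1=-7, -3*-1=3 -> [-2, -8, -1, -5, -7, -7, 3]
Stage 2 (CLIP -8 11): clip(-2,-8,11)=-2, clip(-8,-8,11)=-8, clip(-1,-8,11)=-1, clip(-5,-8,11)=-5, clip(-7,-8,11)=-7, clip(-7,-8,11)=-7, clip(3,-8,11)=3 -> [-2, -8, -1, -5, -7, -7, 3]
Stage 3 (OFFSET 4): -2+4=2, -8+4=-4, -1+4=3, -5+4=-1, -7+4=-3, -7+4=-3, 3+4=7 -> [2, -4, 3, -1, -3, -3, 7]
Output sum: 1

Answer: 1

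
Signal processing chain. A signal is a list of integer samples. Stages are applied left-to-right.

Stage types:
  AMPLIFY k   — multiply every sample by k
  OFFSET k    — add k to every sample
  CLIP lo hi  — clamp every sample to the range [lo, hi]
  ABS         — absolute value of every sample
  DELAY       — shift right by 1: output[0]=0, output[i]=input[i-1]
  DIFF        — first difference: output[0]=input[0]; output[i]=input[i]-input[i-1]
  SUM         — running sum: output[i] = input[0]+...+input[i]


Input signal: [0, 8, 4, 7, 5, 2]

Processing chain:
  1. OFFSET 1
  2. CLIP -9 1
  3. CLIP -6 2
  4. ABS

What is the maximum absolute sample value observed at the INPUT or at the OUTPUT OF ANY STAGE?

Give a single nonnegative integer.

Answer: 9

Derivation:
Input: [0, 8, 4, 7, 5, 2] (max |s|=8)
Stage 1 (OFFSET 1): 0+1=1, 8+1=9, 4+1=5, 7+1=8, 5+1=6, 2+1=3 -> [1, 9, 5, 8, 6, 3] (max |s|=9)
Stage 2 (CLIP -9 1): clip(1,-9,1)=1, clip(9,-9,1)=1, clip(5,-9,1)=1, clip(8,-9,1)=1, clip(6,-9,1)=1, clip(3,-9,1)=1 -> [1, 1, 1, 1, 1, 1] (max |s|=1)
Stage 3 (CLIP -6 2): clip(1,-6,2)=1, clip(1,-6,2)=1, clip(1,-6,2)=1, clip(1,-6,2)=1, clip(1,-6,2)=1, clip(1,-6,2)=1 -> [1, 1, 1, 1, 1, 1] (max |s|=1)
Stage 4 (ABS): |1|=1, |1|=1, |1|=1, |1|=1, |1|=1, |1|=1 -> [1, 1, 1, 1, 1, 1] (max |s|=1)
Overall max amplitude: 9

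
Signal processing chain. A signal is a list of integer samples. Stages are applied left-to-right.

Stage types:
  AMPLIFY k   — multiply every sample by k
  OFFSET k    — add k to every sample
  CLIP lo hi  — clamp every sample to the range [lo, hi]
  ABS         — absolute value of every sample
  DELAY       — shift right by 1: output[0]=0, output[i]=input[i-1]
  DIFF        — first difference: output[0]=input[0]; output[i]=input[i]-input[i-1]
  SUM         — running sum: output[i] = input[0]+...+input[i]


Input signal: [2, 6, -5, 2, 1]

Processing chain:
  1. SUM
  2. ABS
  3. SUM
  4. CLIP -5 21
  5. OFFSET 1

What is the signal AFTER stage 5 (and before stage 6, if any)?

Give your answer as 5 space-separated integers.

Answer: 3 11 14 19 22

Derivation:
Input: [2, 6, -5, 2, 1]
Stage 1 (SUM): sum[0..0]=2, sum[0..1]=8, sum[0..2]=3, sum[0..3]=5, sum[0..4]=6 -> [2, 8, 3, 5, 6]
Stage 2 (ABS): |2|=2, |8|=8, |3|=3, |5|=5, |6|=6 -> [2, 8, 3, 5, 6]
Stage 3 (SUM): sum[0..0]=2, sum[0..1]=10, sum[0..2]=13, sum[0..3]=18, sum[0..4]=24 -> [2, 10, 13, 18, 24]
Stage 4 (CLIP -5 21): clip(2,-5,21)=2, clip(10,-5,21)=10, clip(13,-5,21)=13, clip(18,-5,21)=18, clip(24,-5,21)=21 -> [2, 10, 13, 18, 21]
Stage 5 (OFFSET 1): 2+1=3, 10+1=11, 13+1=14, 18+1=19, 21+1=22 -> [3, 11, 14, 19, 22]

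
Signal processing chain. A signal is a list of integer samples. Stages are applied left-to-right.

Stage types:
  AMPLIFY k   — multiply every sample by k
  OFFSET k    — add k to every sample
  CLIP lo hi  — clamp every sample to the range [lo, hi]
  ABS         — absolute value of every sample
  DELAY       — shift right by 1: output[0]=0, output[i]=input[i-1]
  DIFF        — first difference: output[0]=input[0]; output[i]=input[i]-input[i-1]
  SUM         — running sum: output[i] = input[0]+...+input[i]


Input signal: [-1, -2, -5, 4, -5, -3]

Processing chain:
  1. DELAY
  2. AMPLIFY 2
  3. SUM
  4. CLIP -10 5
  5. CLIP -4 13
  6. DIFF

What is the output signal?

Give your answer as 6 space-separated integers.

Answer: 0 -2 -2 0 0 0

Derivation:
Input: [-1, -2, -5, 4, -5, -3]
Stage 1 (DELAY): [0, -1, -2, -5, 4, -5] = [0, -1, -2, -5, 4, -5] -> [0, -1, -2, -5, 4, -5]
Stage 2 (AMPLIFY 2): 0*2=0, -1*2=-2, -2*2=-4, -5*2=-10, 4*2=8, -5*2=-10 -> [0, -2, -4, -10, 8, -10]
Stage 3 (SUM): sum[0..0]=0, sum[0..1]=-2, sum[0..2]=-6, sum[0..3]=-16, sum[0..4]=-8, sum[0..5]=-18 -> [0, -2, -6, -16, -8, -18]
Stage 4 (CLIP -10 5): clip(0,-10,5)=0, clip(-2,-10,5)=-2, clip(-6,-10,5)=-6, clip(-16,-10,5)=-10, clip(-8,-10,5)=-8, clip(-18,-10,5)=-10 -> [0, -2, -6, -10, -8, -10]
Stage 5 (CLIP -4 13): clip(0,-4,13)=0, clip(-2,-4,13)=-2, clip(-6,-4,13)=-4, clip(-10,-4,13)=-4, clip(-8,-4,13)=-4, clip(-10,-4,13)=-4 -> [0, -2, -4, -4, -4, -4]
Stage 6 (DIFF): s[0]=0, -2-0=-2, -4--2=-2, -4--4=0, -4--4=0, -4--4=0 -> [0, -2, -2, 0, 0, 0]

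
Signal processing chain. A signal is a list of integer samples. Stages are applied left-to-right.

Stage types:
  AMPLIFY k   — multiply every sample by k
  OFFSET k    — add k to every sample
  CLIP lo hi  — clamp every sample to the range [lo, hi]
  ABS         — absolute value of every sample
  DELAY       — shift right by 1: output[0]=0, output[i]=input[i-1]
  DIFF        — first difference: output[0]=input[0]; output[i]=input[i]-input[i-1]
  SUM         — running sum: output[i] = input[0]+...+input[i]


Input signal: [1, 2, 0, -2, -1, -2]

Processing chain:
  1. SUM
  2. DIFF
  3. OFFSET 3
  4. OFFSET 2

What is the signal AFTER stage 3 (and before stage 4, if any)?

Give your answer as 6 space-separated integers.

Answer: 4 5 3 1 2 1

Derivation:
Input: [1, 2, 0, -2, -1, -2]
Stage 1 (SUM): sum[0..0]=1, sum[0..1]=3, sum[0..2]=3, sum[0..3]=1, sum[0..4]=0, sum[0..5]=-2 -> [1, 3, 3, 1, 0, -2]
Stage 2 (DIFF): s[0]=1, 3-1=2, 3-3=0, 1-3=-2, 0-1=-1, -2-0=-2 -> [1, 2, 0, -2, -1, -2]
Stage 3 (OFFSET 3): 1+3=4, 2+3=5, 0+3=3, -2+3=1, -1+3=2, -2+3=1 -> [4, 5, 3, 1, 2, 1]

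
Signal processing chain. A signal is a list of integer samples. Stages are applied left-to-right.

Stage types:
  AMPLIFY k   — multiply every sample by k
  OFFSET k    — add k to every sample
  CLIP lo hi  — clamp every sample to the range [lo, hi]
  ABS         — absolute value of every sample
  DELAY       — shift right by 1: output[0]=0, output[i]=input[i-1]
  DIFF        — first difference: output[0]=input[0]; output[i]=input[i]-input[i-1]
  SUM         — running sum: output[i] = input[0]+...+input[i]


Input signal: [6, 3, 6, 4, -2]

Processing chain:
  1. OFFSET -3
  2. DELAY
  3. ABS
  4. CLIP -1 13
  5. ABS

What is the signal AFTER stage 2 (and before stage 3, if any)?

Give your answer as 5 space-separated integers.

Answer: 0 3 0 3 1

Derivation:
Input: [6, 3, 6, 4, -2]
Stage 1 (OFFSET -3): 6+-3=3, 3+-3=0, 6+-3=3, 4+-3=1, -2+-3=-5 -> [3, 0, 3, 1, -5]
Stage 2 (DELAY): [0, 3, 0, 3, 1] = [0, 3, 0, 3, 1] -> [0, 3, 0, 3, 1]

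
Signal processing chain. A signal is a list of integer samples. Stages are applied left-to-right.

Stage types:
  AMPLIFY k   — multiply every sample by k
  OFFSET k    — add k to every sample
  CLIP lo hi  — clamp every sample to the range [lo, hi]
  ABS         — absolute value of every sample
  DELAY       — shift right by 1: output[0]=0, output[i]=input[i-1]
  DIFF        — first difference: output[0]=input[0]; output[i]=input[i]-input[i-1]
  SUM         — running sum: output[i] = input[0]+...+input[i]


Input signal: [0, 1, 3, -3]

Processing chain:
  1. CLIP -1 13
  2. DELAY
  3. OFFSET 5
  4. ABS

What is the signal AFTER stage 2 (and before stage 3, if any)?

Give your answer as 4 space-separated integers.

Answer: 0 0 1 3

Derivation:
Input: [0, 1, 3, -3]
Stage 1 (CLIP -1 13): clip(0,-1,13)=0, clip(1,-1,13)=1, clip(3,-1,13)=3, clip(-3,-1,13)=-1 -> [0, 1, 3, -1]
Stage 2 (DELAY): [0, 0, 1, 3] = [0, 0, 1, 3] -> [0, 0, 1, 3]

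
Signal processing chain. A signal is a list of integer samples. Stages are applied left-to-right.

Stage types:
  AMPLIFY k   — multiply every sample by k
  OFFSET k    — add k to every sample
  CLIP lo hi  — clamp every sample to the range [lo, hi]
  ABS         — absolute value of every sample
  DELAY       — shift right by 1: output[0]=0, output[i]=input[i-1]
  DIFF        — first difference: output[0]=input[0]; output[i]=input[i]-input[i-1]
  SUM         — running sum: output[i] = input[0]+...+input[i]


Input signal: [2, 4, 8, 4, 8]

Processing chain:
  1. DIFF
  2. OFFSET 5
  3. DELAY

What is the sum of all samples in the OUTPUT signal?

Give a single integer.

Input: [2, 4, 8, 4, 8]
Stage 1 (DIFF): s[0]=2, 4-2=2, 8-4=4, 4-8=-4, 8-4=4 -> [2, 2, 4, -4, 4]
Stage 2 (OFFSET 5): 2+5=7, 2+5=7, 4+5=9, -4+5=1, 4+5=9 -> [7, 7, 9, 1, 9]
Stage 3 (DELAY): [0, 7, 7, 9, 1] = [0, 7, 7, 9, 1] -> [0, 7, 7, 9, 1]
Output sum: 24

Answer: 24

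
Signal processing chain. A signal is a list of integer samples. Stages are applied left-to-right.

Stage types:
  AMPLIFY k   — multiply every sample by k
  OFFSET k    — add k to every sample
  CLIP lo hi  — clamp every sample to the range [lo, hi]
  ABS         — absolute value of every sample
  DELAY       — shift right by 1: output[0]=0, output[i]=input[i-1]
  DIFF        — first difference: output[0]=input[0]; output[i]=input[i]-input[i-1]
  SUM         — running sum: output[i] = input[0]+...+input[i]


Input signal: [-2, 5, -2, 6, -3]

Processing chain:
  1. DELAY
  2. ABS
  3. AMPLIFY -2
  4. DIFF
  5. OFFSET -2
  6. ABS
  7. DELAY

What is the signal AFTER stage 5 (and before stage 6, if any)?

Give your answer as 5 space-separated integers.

Answer: -2 -6 -8 4 -10

Derivation:
Input: [-2, 5, -2, 6, -3]
Stage 1 (DELAY): [0, -2, 5, -2, 6] = [0, -2, 5, -2, 6] -> [0, -2, 5, -2, 6]
Stage 2 (ABS): |0|=0, |-2|=2, |5|=5, |-2|=2, |6|=6 -> [0, 2, 5, 2, 6]
Stage 3 (AMPLIFY -2): 0*-2=0, 2*-2=-4, 5*-2=-10, 2*-2=-4, 6*-2=-12 -> [0, -4, -10, -4, -12]
Stage 4 (DIFF): s[0]=0, -4-0=-4, -10--4=-6, -4--10=6, -12--4=-8 -> [0, -4, -6, 6, -8]
Stage 5 (OFFSET -2): 0+-2=-2, -4+-2=-6, -6+-2=-8, 6+-2=4, -8+-2=-10 -> [-2, -6, -8, 4, -10]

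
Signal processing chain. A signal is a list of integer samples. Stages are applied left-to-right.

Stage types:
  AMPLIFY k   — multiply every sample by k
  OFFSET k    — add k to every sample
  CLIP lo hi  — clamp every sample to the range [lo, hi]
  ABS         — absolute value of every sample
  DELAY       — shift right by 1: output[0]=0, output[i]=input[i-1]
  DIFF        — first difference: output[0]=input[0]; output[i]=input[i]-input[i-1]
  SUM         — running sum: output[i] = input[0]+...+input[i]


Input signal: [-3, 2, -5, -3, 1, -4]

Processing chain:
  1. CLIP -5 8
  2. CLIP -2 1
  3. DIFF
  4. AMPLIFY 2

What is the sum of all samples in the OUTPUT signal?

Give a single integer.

Answer: -4

Derivation:
Input: [-3, 2, -5, -3, 1, -4]
Stage 1 (CLIP -5 8): clip(-3,-5,8)=-3, clip(2,-5,8)=2, clip(-5,-5,8)=-5, clip(-3,-5,8)=-3, clip(1,-5,8)=1, clip(-4,-5,8)=-4 -> [-3, 2, -5, -3, 1, -4]
Stage 2 (CLIP -2 1): clip(-3,-2,1)=-2, clip(2,-2,1)=1, clip(-5,-2,1)=-2, clip(-3,-2,1)=-2, clip(1,-2,1)=1, clip(-4,-2,1)=-2 -> [-2, 1, -2, -2, 1, -2]
Stage 3 (DIFF): s[0]=-2, 1--2=3, -2-1=-3, -2--2=0, 1--2=3, -2-1=-3 -> [-2, 3, -3, 0, 3, -3]
Stage 4 (AMPLIFY 2): -2*2=-4, 3*2=6, -3*2=-6, 0*2=0, 3*2=6, -3*2=-6 -> [-4, 6, -6, 0, 6, -6]
Output sum: -4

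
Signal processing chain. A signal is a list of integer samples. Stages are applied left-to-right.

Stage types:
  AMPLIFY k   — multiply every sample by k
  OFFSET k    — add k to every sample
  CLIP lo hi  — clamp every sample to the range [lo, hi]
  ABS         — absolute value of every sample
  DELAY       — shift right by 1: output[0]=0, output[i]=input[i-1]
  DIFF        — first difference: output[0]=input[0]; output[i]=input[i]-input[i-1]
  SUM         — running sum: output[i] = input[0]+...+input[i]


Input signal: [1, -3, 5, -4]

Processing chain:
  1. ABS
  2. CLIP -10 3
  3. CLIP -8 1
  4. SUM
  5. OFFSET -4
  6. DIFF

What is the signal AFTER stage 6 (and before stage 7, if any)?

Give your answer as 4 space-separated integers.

Input: [1, -3, 5, -4]
Stage 1 (ABS): |1|=1, |-3|=3, |5|=5, |-4|=4 -> [1, 3, 5, 4]
Stage 2 (CLIP -10 3): clip(1,-10,3)=1, clip(3,-10,3)=3, clip(5,-10,3)=3, clip(4,-10,3)=3 -> [1, 3, 3, 3]
Stage 3 (CLIP -8 1): clip(1,-8,1)=1, clip(3,-8,1)=1, clip(3,-8,1)=1, clip(3,-8,1)=1 -> [1, 1, 1, 1]
Stage 4 (SUM): sum[0..0]=1, sum[0..1]=2, sum[0..2]=3, sum[0..3]=4 -> [1, 2, 3, 4]
Stage 5 (OFFSET -4): 1+-4=-3, 2+-4=-2, 3+-4=-1, 4+-4=0 -> [-3, -2, -1, 0]
Stage 6 (DIFF): s[0]=-3, -2--3=1, -1--2=1, 0--1=1 -> [-3, 1, 1, 1]

Answer: -3 1 1 1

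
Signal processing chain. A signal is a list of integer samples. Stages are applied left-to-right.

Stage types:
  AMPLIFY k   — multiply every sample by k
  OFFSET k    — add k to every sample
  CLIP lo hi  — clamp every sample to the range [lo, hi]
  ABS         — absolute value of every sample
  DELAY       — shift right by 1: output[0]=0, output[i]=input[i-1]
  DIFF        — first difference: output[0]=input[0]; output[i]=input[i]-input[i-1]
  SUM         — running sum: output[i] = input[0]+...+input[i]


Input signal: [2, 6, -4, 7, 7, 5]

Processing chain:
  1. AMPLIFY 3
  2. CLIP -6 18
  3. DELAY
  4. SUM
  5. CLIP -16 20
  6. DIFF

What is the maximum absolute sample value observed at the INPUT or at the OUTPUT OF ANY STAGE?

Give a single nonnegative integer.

Input: [2, 6, -4, 7, 7, 5] (max |s|=7)
Stage 1 (AMPLIFY 3): 2*3=6, 6*3=18, -4*3=-12, 7*3=21, 7*3=21, 5*3=15 -> [6, 18, -12, 21, 21, 15] (max |s|=21)
Stage 2 (CLIP -6 18): clip(6,-6,18)=6, clip(18,-6,18)=18, clip(-12,-6,18)=-6, clip(21,-6,18)=18, clip(21,-6,18)=18, clip(15,-6,18)=15 -> [6, 18, -6, 18, 18, 15] (max |s|=18)
Stage 3 (DELAY): [0, 6, 18, -6, 18, 18] = [0, 6, 18, -6, 18, 18] -> [0, 6, 18, -6, 18, 18] (max |s|=18)
Stage 4 (SUM): sum[0..0]=0, sum[0..1]=6, sum[0..2]=24, sum[0..3]=18, sum[0..4]=36, sum[0..5]=54 -> [0, 6, 24, 18, 36, 54] (max |s|=54)
Stage 5 (CLIP -16 20): clip(0,-16,20)=0, clip(6,-16,20)=6, clip(24,-16,20)=20, clip(18,-16,20)=18, clip(36,-16,20)=20, clip(54,-16,20)=20 -> [0, 6, 20, 18, 20, 20] (max |s|=20)
Stage 6 (DIFF): s[0]=0, 6-0=6, 20-6=14, 18-20=-2, 20-18=2, 20-20=0 -> [0, 6, 14, -2, 2, 0] (max |s|=14)
Overall max amplitude: 54

Answer: 54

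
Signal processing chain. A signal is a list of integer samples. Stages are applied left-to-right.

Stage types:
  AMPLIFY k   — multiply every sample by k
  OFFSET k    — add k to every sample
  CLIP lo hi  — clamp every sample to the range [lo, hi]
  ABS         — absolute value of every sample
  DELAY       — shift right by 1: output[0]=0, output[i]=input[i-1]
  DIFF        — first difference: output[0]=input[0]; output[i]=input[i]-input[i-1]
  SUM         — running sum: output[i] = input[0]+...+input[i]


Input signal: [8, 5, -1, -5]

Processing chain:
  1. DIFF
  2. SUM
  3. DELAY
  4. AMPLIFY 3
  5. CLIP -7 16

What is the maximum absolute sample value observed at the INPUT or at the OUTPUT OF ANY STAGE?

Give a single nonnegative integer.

Answer: 24

Derivation:
Input: [8, 5, -1, -5] (max |s|=8)
Stage 1 (DIFF): s[0]=8, 5-8=-3, -1-5=-6, -5--1=-4 -> [8, -3, -6, -4] (max |s|=8)
Stage 2 (SUM): sum[0..0]=8, sum[0..1]=5, sum[0..2]=-1, sum[0..3]=-5 -> [8, 5, -1, -5] (max |s|=8)
Stage 3 (DELAY): [0, 8, 5, -1] = [0, 8, 5, -1] -> [0, 8, 5, -1] (max |s|=8)
Stage 4 (AMPLIFY 3): 0*3=0, 8*3=24, 5*3=15, -1*3=-3 -> [0, 24, 15, -3] (max |s|=24)
Stage 5 (CLIP -7 16): clip(0,-7,16)=0, clip(24,-7,16)=16, clip(15,-7,16)=15, clip(-3,-7,16)=-3 -> [0, 16, 15, -3] (max |s|=16)
Overall max amplitude: 24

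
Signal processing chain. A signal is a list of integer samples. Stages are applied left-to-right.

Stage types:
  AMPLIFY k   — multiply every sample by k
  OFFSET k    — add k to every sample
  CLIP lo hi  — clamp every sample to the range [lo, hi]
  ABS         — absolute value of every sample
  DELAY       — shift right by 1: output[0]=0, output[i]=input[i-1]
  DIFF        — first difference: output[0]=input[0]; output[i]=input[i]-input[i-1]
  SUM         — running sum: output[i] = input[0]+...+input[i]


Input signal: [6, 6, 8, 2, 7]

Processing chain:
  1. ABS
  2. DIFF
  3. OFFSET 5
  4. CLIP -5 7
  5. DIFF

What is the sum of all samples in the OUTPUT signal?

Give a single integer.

Answer: 7

Derivation:
Input: [6, 6, 8, 2, 7]
Stage 1 (ABS): |6|=6, |6|=6, |8|=8, |2|=2, |7|=7 -> [6, 6, 8, 2, 7]
Stage 2 (DIFF): s[0]=6, 6-6=0, 8-6=2, 2-8=-6, 7-2=5 -> [6, 0, 2, -6, 5]
Stage 3 (OFFSET 5): 6+5=11, 0+5=5, 2+5=7, -6+5=-1, 5+5=10 -> [11, 5, 7, -1, 10]
Stage 4 (CLIP -5 7): clip(11,-5,7)=7, clip(5,-5,7)=5, clip(7,-5,7)=7, clip(-1,-5,7)=-1, clip(10,-5,7)=7 -> [7, 5, 7, -1, 7]
Stage 5 (DIFF): s[0]=7, 5-7=-2, 7-5=2, -1-7=-8, 7--1=8 -> [7, -2, 2, -8, 8]
Output sum: 7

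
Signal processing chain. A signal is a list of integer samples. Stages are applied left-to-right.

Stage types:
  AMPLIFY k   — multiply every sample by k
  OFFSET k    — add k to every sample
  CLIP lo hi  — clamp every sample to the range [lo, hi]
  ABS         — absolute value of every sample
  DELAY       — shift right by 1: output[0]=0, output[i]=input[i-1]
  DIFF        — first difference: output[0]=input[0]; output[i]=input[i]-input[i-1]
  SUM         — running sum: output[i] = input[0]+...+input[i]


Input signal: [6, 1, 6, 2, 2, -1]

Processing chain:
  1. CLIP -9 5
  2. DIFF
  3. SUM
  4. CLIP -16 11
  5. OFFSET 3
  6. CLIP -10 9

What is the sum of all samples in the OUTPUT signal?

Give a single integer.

Input: [6, 1, 6, 2, 2, -1]
Stage 1 (CLIP -9 5): clip(6,-9,5)=5, clip(1,-9,5)=1, clip(6,-9,5)=5, clip(2,-9,5)=2, clip(2,-9,5)=2, clip(-1,-9,5)=-1 -> [5, 1, 5, 2, 2, -1]
Stage 2 (DIFF): s[0]=5, 1-5=-4, 5-1=4, 2-5=-3, 2-2=0, -1-2=-3 -> [5, -4, 4, -3, 0, -3]
Stage 3 (SUM): sum[0..0]=5, sum[0..1]=1, sum[0..2]=5, sum[0..3]=2, sum[0..4]=2, sum[0..5]=-1 -> [5, 1, 5, 2, 2, -1]
Stage 4 (CLIP -16 11): clip(5,-16,11)=5, clip(1,-16,11)=1, clip(5,-16,11)=5, clip(2,-16,11)=2, clip(2,-16,11)=2, clip(-1,-16,11)=-1 -> [5, 1, 5, 2, 2, -1]
Stage 5 (OFFSET 3): 5+3=8, 1+3=4, 5+3=8, 2+3=5, 2+3=5, -1+3=2 -> [8, 4, 8, 5, 5, 2]
Stage 6 (CLIP -10 9): clip(8,-10,9)=8, clip(4,-10,9)=4, clip(8,-10,9)=8, clip(5,-10,9)=5, clip(5,-10,9)=5, clip(2,-10,9)=2 -> [8, 4, 8, 5, 5, 2]
Output sum: 32

Answer: 32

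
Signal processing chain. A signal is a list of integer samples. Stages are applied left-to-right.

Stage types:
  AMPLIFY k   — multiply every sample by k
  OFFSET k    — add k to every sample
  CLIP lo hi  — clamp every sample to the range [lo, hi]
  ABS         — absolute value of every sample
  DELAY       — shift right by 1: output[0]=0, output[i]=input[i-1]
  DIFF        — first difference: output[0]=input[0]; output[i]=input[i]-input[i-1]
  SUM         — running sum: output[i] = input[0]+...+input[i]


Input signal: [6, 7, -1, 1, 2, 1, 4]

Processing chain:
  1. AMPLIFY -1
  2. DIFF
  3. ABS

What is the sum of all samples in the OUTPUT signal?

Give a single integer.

Input: [6, 7, -1, 1, 2, 1, 4]
Stage 1 (AMPLIFY -1): 6*-1=-6, 7*-1=-7, -1*-1=1, 1*-1=-1, 2*-1=-2, 1*-1=-1, 4*-1=-4 -> [-6, -7, 1, -1, -2, -1, -4]
Stage 2 (DIFF): s[0]=-6, -7--6=-1, 1--7=8, -1-1=-2, -2--1=-1, -1--2=1, -4--1=-3 -> [-6, -1, 8, -2, -1, 1, -3]
Stage 3 (ABS): |-6|=6, |-1|=1, |8|=8, |-2|=2, |-1|=1, |1|=1, |-3|=3 -> [6, 1, 8, 2, 1, 1, 3]
Output sum: 22

Answer: 22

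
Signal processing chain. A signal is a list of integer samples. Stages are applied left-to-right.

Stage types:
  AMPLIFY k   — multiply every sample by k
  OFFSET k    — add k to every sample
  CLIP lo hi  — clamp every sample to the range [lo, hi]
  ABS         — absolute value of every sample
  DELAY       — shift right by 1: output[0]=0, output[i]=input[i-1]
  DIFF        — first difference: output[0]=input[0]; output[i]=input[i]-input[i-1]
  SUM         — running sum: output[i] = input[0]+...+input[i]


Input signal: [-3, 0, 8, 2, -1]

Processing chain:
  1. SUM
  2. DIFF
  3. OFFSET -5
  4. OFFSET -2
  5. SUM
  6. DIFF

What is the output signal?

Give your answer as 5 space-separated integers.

Input: [-3, 0, 8, 2, -1]
Stage 1 (SUM): sum[0..0]=-3, sum[0..1]=-3, sum[0..2]=5, sum[0..3]=7, sum[0..4]=6 -> [-3, -3, 5, 7, 6]
Stage 2 (DIFF): s[0]=-3, -3--3=0, 5--3=8, 7-5=2, 6-7=-1 -> [-3, 0, 8, 2, -1]
Stage 3 (OFFSET -5): -3+-5=-8, 0+-5=-5, 8+-5=3, 2+-5=-3, -1+-5=-6 -> [-8, -5, 3, -3, -6]
Stage 4 (OFFSET -2): -8+-2=-10, -5+-2=-7, 3+-2=1, -3+-2=-5, -6+-2=-8 -> [-10, -7, 1, -5, -8]
Stage 5 (SUM): sum[0..0]=-10, sum[0..1]=-17, sum[0..2]=-16, sum[0..3]=-21, sum[0..4]=-29 -> [-10, -17, -16, -21, -29]
Stage 6 (DIFF): s[0]=-10, -17--10=-7, -16--17=1, -21--16=-5, -29--21=-8 -> [-10, -7, 1, -5, -8]

Answer: -10 -7 1 -5 -8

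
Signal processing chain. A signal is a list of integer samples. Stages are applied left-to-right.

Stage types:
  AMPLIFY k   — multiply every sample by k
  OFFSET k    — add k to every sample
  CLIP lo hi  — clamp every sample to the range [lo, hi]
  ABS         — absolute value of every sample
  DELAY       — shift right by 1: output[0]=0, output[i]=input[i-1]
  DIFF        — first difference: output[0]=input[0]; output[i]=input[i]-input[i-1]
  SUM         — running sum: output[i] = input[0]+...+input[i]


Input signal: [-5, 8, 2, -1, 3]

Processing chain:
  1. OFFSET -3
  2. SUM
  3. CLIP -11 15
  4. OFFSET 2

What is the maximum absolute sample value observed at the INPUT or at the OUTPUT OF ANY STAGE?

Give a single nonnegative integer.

Input: [-5, 8, 2, -1, 3] (max |s|=8)
Stage 1 (OFFSET -3): -5+-3=-8, 8+-3=5, 2+-3=-1, -1+-3=-4, 3+-3=0 -> [-8, 5, -1, -4, 0] (max |s|=8)
Stage 2 (SUM): sum[0..0]=-8, sum[0..1]=-3, sum[0..2]=-4, sum[0..3]=-8, sum[0..4]=-8 -> [-8, -3, -4, -8, -8] (max |s|=8)
Stage 3 (CLIP -11 15): clip(-8,-11,15)=-8, clip(-3,-11,15)=-3, clip(-4,-11,15)=-4, clip(-8,-11,15)=-8, clip(-8,-11,15)=-8 -> [-8, -3, -4, -8, -8] (max |s|=8)
Stage 4 (OFFSET 2): -8+2=-6, -3+2=-1, -4+2=-2, -8+2=-6, -8+2=-6 -> [-6, -1, -2, -6, -6] (max |s|=6)
Overall max amplitude: 8

Answer: 8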